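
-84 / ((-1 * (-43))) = -84 / 43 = -1.95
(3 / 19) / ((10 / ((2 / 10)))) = 3 / 950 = 0.00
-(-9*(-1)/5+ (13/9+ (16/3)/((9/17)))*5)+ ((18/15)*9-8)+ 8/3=-1456/27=-53.93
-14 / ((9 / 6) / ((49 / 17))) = -1372 / 51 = -26.90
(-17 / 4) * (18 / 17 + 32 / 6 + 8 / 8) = -377 / 12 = -31.42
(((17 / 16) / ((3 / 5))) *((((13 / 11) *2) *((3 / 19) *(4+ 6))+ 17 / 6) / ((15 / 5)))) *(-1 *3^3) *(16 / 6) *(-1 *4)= 699805 / 627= 1116.12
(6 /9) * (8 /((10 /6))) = 16 /5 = 3.20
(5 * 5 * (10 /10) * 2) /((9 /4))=200 /9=22.22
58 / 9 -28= -194 / 9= -21.56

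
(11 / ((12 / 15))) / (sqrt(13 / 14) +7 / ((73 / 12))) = 1180410 / 29507 - 293095*sqrt(182) / 118028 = 6.50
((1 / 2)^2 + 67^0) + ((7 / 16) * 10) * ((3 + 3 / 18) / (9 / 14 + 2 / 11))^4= 160551998124845 / 168573727368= 952.41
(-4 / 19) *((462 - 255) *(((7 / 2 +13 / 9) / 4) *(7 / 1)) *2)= -14329 / 19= -754.16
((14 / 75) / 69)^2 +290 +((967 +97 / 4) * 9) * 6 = 2882532572267 / 53561250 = 53817.50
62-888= -826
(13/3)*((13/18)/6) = 0.52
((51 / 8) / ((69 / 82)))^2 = 485809 / 8464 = 57.40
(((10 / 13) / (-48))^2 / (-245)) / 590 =-1 / 562843008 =-0.00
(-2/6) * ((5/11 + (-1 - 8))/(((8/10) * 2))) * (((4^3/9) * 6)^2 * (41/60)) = 1973248/891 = 2214.64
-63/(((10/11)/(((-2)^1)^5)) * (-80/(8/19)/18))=-99792/475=-210.09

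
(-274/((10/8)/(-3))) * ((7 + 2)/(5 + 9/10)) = 59184/59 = 1003.12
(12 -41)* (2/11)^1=-58/11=-5.27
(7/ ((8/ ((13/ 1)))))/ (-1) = -91/ 8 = -11.38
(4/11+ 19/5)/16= 229/880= 0.26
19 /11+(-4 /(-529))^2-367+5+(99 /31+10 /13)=-442014945074 /1240535153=-356.31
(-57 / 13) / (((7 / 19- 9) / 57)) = 61731 / 2132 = 28.95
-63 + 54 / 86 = -2682 / 43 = -62.37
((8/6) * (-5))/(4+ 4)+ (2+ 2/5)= 47/30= 1.57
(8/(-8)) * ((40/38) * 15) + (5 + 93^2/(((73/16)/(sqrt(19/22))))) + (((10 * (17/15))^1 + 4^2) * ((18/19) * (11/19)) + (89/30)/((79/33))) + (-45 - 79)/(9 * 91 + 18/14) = 4331586019/818780490 + 69192 * sqrt(418)/803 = 1766.98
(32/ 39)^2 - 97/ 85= -60497/ 129285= -0.47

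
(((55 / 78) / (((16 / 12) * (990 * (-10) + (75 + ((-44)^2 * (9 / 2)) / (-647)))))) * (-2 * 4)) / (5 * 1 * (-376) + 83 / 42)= -0.00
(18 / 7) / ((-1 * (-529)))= 18 / 3703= 0.00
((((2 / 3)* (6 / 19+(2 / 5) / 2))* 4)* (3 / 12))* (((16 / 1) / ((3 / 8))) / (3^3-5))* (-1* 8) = -50176 / 9405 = -5.34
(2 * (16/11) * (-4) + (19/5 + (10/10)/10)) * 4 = -1702/55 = -30.95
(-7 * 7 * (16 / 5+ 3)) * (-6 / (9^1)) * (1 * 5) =3038 / 3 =1012.67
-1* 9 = -9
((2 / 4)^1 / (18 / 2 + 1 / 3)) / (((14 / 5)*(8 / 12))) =45 / 1568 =0.03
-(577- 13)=-564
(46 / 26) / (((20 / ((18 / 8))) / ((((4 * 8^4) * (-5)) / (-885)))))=70656 / 3835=18.42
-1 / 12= -0.08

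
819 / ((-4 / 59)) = -48321 / 4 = -12080.25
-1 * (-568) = 568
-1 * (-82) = 82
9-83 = -74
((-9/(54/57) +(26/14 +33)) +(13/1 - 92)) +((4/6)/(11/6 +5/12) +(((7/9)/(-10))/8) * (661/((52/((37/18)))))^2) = -264862108801/4415523840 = -59.98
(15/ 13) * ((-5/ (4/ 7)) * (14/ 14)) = -525/ 52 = -10.10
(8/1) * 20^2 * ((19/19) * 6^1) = 19200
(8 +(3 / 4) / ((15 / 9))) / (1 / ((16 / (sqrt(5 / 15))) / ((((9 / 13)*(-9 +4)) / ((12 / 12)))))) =-8788*sqrt(3) / 225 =-67.65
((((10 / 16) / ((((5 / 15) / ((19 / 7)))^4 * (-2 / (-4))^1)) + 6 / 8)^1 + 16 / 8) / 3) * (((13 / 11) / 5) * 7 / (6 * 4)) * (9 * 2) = 42905213 / 18865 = 2274.33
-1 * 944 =-944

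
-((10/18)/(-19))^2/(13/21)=-0.00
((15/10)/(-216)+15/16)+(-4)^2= 16.93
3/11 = 0.27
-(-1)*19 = 19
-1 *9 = -9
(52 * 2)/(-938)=-52/469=-0.11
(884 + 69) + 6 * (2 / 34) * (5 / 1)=16231 / 17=954.76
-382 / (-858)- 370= -158539 / 429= -369.55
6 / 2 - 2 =1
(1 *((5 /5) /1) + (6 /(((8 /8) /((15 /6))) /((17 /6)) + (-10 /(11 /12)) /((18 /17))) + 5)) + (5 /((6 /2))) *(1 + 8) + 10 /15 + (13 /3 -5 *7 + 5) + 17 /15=-739061 /213780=-3.46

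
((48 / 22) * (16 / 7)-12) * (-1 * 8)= 4320 / 77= 56.10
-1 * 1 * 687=-687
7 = 7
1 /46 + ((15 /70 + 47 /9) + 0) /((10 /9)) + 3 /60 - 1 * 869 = -1391097 /1610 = -864.04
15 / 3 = 5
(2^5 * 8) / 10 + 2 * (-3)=98 / 5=19.60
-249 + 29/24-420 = -16027/24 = -667.79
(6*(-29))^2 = 30276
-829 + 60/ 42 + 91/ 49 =-5780/ 7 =-825.71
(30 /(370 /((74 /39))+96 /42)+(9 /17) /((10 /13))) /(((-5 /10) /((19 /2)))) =-3748263 /234770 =-15.97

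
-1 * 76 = -76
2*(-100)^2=20000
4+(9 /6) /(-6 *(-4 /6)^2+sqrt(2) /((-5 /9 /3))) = 23494 /5761 - 3645 *sqrt(2) /23044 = 3.85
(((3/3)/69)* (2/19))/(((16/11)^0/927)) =618/437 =1.41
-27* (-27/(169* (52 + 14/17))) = 12393/151762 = 0.08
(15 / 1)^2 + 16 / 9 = 2041 / 9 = 226.78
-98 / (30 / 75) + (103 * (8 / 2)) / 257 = -62553 / 257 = -243.40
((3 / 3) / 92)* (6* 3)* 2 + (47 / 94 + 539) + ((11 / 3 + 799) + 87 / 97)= 17983487 / 13386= 1343.45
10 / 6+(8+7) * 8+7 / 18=2197 / 18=122.06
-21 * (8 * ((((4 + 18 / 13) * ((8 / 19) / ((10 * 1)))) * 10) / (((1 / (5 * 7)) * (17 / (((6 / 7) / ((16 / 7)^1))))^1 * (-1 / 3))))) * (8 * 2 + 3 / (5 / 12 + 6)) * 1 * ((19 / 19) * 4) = 58111.29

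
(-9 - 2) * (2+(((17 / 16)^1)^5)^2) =-46365188716011 / 1099511627776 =-42.17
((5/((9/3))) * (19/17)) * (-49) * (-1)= 4655/51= 91.27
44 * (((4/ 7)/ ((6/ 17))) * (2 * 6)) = 5984/ 7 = 854.86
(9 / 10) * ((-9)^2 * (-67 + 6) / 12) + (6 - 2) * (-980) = -171623 / 40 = -4290.58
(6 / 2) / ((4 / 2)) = 3 / 2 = 1.50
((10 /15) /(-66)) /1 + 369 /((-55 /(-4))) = 13279 /495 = 26.83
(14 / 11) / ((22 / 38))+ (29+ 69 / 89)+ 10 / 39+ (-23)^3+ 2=-5095654189 / 419991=-12132.77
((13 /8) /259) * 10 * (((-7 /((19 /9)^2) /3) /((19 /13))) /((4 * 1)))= -22815 /4060528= -0.01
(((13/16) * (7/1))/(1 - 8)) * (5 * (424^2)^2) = -131297603840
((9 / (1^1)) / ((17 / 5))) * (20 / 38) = 450 / 323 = 1.39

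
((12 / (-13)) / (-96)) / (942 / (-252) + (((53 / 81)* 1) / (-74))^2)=-62874063 / 24442529254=-0.00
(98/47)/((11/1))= 0.19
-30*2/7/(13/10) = -600/91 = -6.59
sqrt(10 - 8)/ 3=sqrt(2)/ 3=0.47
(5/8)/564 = 0.00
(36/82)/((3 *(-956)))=-0.00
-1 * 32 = -32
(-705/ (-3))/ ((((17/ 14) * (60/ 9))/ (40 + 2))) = 20727/ 17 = 1219.24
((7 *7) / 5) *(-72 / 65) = -3528 / 325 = -10.86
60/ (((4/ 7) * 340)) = 0.31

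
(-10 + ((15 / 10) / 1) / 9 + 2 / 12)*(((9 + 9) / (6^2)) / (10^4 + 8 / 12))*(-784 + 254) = 7685 / 30002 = 0.26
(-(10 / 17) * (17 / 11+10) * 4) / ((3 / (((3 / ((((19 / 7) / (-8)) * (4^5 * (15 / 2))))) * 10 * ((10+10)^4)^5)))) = 116523008000000000000000000000 / 10659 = 10931889295431091096725770.00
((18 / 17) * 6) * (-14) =-1512 / 17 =-88.94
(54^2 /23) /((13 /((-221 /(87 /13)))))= -214812 /667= -322.06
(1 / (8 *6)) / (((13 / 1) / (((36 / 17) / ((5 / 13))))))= 3 / 340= 0.01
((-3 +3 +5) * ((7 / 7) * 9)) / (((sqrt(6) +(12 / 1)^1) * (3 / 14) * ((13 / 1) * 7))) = 60 / 299 - 5 * sqrt(6) / 299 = 0.16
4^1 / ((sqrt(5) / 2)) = 8*sqrt(5) / 5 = 3.58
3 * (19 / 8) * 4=57 / 2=28.50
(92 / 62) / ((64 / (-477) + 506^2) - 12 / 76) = 416898 / 71934000251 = 0.00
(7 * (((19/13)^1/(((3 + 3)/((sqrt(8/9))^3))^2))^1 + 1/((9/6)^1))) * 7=2905406/85293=34.06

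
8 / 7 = 1.14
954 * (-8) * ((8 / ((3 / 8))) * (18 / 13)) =-2930688 / 13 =-225437.54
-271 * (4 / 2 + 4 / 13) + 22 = -7844 / 13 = -603.38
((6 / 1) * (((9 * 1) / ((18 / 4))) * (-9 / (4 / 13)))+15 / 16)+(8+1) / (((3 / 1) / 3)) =-5457 / 16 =-341.06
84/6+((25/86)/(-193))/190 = 8830131/630724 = 14.00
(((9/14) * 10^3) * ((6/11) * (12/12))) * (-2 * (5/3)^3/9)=-250000/693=-360.75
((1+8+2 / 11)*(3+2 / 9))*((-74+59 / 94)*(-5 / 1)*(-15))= -15304025 / 94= -162808.78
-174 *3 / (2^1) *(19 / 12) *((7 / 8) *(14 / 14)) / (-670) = 0.54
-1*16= -16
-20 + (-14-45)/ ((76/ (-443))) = 24617/ 76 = 323.91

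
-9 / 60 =-3 / 20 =-0.15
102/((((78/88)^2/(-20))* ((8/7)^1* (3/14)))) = -16126880/1521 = -10602.81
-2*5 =-10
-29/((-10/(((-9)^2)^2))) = 190269/10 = 19026.90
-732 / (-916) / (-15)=-61 / 1145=-0.05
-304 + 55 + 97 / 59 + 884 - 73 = 33255 / 59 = 563.64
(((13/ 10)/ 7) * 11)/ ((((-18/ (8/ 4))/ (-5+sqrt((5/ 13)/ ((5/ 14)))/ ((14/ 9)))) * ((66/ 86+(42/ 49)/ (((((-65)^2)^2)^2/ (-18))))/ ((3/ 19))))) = 1959346954464453125/ 8391192502661189334 -30143799299453125 * sqrt(182)/ 13052966115250738964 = 0.20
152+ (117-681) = -412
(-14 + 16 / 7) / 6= -41 / 21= -1.95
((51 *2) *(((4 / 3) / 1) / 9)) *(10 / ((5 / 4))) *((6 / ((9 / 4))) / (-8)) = -1088 / 27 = -40.30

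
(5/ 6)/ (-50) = -1/ 60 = -0.02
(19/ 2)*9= 171/ 2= 85.50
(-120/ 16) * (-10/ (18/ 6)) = 25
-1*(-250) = 250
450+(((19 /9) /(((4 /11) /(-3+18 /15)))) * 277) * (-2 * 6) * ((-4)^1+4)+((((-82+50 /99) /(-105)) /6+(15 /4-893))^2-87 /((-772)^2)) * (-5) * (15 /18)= -229064692358911015097 /69551634963888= -3293447.99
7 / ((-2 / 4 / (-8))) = 112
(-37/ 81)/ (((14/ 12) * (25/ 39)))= -962/ 1575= -0.61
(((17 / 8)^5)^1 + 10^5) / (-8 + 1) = -3278219857 / 229376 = -14291.90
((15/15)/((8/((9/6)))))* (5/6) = 5/32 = 0.16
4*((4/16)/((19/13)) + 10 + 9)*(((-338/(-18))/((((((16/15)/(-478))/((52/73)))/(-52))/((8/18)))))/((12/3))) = 99455971030/37449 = 2655771.08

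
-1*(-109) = 109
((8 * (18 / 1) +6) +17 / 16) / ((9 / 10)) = 12085 / 72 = 167.85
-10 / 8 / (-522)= 5 / 2088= 0.00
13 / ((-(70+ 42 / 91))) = -169 / 916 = -0.18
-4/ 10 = -2/ 5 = -0.40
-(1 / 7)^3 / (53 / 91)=-13 / 2597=-0.01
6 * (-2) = -12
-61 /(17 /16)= -976 /17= -57.41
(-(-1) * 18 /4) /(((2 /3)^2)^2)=22.78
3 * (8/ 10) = 12/ 5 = 2.40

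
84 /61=1.38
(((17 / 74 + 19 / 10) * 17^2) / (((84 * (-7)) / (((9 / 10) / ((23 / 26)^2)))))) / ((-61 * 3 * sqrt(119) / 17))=9621677 * sqrt(119) / 10238146975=0.01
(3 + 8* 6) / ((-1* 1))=-51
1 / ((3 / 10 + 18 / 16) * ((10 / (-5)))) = -0.35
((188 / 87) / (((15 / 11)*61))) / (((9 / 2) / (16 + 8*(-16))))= -463232 / 716445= -0.65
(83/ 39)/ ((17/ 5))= 415/ 663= 0.63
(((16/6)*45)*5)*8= 4800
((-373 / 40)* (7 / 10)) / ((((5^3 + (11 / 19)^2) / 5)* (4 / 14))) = -6597997 / 7239360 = -0.91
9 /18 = 1 /2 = 0.50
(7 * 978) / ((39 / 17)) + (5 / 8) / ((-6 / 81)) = 618949 / 208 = 2975.72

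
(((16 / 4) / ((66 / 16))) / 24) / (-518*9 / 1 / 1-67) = -4 / 468171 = -0.00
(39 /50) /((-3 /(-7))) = 91 /50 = 1.82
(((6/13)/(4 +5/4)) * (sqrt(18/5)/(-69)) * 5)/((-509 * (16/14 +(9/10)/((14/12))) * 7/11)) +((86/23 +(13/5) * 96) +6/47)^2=440 * sqrt(10)/71377579 +1876867120144/29214025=64245.41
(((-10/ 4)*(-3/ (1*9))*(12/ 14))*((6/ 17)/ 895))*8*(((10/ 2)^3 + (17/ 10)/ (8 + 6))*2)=420408/ 745535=0.56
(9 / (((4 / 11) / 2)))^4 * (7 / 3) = 224139069 / 16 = 14008691.81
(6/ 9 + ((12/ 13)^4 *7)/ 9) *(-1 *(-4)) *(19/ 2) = 4009228/ 85683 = 46.79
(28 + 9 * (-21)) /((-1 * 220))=161 /220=0.73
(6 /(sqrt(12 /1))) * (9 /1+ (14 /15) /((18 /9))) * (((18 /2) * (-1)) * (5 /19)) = -426 * sqrt(3) /19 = -38.83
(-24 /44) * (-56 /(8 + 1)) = 112 /33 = 3.39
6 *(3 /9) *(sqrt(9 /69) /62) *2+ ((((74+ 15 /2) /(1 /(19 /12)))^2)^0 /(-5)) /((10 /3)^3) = -27 /5000+ 2 *sqrt(69) /713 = 0.02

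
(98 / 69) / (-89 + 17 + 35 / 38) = -3724 / 186369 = -0.02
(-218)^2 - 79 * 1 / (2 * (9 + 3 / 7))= 6272615 / 132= 47519.81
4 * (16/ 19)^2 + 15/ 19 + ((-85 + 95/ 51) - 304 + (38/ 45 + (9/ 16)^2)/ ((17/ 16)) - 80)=-2043261547/ 4418640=-462.42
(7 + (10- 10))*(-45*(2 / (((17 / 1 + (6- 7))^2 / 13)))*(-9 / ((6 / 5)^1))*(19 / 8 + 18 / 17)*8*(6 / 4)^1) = 86056425 / 8704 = 9887.00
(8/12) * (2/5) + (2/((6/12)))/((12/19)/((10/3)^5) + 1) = 30402916/7135935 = 4.26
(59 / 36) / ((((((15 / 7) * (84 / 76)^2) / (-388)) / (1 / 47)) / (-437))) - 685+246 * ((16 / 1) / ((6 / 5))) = 1940155636 / 399735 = 4853.60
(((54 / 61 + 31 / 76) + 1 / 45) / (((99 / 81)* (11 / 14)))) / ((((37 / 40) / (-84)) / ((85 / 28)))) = -1959294540 / 5188843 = -377.60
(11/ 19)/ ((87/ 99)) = 363/ 551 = 0.66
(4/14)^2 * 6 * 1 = 24/49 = 0.49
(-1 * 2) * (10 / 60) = -0.33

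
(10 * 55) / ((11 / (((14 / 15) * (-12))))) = -560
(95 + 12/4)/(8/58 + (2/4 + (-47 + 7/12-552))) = -34104/208027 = -0.16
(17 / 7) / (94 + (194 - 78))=17 / 1470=0.01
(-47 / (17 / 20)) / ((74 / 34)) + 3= -829 / 37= -22.41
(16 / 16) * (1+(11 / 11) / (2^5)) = 33 / 32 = 1.03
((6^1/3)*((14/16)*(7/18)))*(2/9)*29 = 1421/324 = 4.39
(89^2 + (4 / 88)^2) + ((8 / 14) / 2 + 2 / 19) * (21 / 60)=364213967 / 45980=7921.14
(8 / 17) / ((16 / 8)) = 4 / 17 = 0.24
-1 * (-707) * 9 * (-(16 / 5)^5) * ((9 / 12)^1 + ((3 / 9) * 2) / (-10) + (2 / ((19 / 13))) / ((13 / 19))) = -89517195264 / 15625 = -5729100.50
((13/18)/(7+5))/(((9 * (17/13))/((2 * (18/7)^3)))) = 1014/5831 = 0.17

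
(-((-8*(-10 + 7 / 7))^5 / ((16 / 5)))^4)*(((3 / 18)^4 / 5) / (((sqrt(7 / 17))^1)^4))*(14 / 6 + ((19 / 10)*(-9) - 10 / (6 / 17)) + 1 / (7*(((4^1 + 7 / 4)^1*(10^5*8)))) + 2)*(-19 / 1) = -18738471366565755842336919974223991013376 / 197225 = -95010629314568415983455040000000000.00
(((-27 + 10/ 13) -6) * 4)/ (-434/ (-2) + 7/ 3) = -2514/ 4277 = -0.59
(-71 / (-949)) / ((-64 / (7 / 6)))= -497 / 364416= -0.00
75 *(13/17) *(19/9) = 6175/51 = 121.08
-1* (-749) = 749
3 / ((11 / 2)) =6 / 11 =0.55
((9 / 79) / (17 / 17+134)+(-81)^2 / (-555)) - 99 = -4858937 / 43845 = -110.82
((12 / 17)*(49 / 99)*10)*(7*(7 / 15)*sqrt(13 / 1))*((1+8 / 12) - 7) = -307328*sqrt(13) / 5049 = -219.47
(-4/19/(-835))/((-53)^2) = 4/44564785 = 0.00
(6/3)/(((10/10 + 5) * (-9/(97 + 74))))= -19/3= -6.33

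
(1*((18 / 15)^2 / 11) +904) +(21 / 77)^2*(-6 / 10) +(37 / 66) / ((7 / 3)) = 38298229 / 42350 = 904.33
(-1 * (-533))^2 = 284089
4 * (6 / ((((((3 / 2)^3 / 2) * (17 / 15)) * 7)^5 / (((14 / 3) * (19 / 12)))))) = 249036800000 / 603907702557579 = 0.00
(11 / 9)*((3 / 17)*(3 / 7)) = 11 / 119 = 0.09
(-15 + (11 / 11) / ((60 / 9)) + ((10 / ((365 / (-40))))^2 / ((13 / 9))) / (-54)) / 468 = -61789807 / 1945298160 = -0.03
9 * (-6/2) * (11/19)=-297/19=-15.63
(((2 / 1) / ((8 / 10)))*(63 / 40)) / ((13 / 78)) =189 / 8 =23.62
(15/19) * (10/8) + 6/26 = 1203/988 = 1.22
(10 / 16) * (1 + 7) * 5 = 25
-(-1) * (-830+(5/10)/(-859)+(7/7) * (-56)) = -1522149/1718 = -886.00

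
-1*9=-9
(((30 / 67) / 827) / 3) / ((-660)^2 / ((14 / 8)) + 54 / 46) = 1610 / 2220537229101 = 0.00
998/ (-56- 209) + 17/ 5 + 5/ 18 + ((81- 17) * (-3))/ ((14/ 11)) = -5040067/ 33390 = -150.95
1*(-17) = -17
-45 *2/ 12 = -15/ 2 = -7.50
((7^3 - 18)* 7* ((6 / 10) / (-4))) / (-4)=1365 / 16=85.31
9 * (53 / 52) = 477 / 52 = 9.17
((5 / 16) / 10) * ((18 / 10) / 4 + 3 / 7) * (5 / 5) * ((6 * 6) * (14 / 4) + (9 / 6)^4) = 257931 / 71680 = 3.60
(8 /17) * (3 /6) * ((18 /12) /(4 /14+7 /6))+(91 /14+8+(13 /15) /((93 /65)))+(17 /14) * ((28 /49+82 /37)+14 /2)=14285257121 /524542599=27.23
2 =2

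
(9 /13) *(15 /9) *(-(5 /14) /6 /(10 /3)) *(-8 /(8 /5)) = 75 /728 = 0.10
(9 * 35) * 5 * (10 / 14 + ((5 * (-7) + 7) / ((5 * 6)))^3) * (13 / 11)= -30329 / 165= -183.81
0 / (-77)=0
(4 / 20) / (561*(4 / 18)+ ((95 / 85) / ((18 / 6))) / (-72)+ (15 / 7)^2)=179928 / 116281465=0.00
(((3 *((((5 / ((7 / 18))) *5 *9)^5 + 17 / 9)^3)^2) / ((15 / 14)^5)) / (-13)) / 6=-1094667900980656174280436762649646835605946916905513837678599435025372863908812502956150253015476413226111212678992 / 541205687929966976614046286065625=-2022646704190419074487862000000000000000000000000000000000000000000000000000000000.00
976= 976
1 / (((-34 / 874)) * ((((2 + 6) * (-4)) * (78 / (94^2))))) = 965333 / 10608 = 91.00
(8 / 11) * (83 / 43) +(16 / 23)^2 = 472344 / 250217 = 1.89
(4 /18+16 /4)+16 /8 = 56 /9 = 6.22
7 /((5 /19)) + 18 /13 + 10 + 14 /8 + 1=10591 /260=40.73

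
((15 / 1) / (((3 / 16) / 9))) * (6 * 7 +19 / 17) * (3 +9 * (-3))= -12666240 / 17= -745072.94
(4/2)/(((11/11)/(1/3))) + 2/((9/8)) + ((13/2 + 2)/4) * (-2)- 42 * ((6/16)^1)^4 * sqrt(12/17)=-65/36- 1701 * sqrt(51)/17408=-2.50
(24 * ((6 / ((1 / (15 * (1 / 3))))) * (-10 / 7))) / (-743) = 7200 / 5201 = 1.38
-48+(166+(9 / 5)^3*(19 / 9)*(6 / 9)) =15776 / 125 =126.21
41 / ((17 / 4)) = 164 / 17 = 9.65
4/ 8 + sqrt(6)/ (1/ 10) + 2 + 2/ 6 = 17/ 6 + 10*sqrt(6) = 27.33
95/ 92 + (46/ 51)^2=441767/ 239292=1.85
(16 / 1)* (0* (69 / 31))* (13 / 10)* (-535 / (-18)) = 0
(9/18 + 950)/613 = 1901/1226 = 1.55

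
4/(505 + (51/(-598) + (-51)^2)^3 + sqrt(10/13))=3218440193755171206847546144/14156757735657890565146284972008782409 - 14070960469626112* sqrt(130)/14156757735657890565146284972008782409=0.00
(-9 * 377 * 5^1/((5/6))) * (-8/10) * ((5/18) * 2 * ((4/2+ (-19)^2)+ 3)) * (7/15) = 7726992/5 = 1545398.40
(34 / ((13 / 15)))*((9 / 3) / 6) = 255 / 13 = 19.62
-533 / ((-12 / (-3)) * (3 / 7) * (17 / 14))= -256.05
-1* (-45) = 45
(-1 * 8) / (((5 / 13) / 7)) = -728 / 5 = -145.60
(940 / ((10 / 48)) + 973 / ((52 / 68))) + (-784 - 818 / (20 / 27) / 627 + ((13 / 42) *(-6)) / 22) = 475336062 / 95095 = 4998.54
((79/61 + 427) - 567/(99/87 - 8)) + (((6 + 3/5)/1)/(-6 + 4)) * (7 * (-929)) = 2667038231/121390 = 21970.82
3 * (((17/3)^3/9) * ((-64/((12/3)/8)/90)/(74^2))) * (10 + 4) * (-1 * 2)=2201024/4990005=0.44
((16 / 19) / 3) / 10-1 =-0.97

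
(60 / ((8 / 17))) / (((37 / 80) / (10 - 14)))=-1102.70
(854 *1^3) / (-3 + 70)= 12.75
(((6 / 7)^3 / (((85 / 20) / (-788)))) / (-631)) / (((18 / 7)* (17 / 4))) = 151296 / 8935591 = 0.02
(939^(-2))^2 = 1 / 777431921841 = 0.00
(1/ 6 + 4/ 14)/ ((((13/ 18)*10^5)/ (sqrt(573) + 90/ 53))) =513/ 48230000 + 57*sqrt(573)/ 9100000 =0.00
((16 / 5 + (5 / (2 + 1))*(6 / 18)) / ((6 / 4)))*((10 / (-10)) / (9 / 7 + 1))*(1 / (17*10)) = -1183 / 183600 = -0.01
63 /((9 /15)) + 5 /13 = 1370 /13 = 105.38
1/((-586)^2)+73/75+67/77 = 3655799591/1983111900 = 1.84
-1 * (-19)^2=-361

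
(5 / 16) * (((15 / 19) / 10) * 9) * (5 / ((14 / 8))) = 675 / 1064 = 0.63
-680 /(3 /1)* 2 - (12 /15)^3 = -170192 /375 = -453.85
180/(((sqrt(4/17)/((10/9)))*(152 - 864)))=-25*sqrt(17)/178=-0.58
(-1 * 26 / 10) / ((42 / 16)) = -104 / 105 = -0.99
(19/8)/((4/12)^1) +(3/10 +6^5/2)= 155817/40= 3895.42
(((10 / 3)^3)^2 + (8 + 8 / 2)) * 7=7061236 / 729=9686.19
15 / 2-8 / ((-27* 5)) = 2041 / 270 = 7.56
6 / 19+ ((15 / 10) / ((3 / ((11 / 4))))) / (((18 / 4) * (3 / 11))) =1.44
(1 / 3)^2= 1 / 9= 0.11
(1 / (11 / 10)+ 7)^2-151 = -10702 / 121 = -88.45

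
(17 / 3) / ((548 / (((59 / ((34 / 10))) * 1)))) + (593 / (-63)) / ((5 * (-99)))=3391489 / 17089380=0.20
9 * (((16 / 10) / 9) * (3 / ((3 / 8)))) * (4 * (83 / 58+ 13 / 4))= 34752 / 145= 239.67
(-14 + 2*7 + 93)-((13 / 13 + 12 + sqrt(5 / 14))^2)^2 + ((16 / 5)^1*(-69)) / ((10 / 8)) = -142133861 / 4900-30823*sqrt(70) / 49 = -34269.84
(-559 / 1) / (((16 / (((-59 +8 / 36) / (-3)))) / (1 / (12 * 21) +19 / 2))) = -708227845 / 108864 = -6505.62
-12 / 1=-12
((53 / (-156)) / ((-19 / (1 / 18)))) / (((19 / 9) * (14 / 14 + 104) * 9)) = 53 / 106437240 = 0.00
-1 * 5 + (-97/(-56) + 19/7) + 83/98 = 115/392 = 0.29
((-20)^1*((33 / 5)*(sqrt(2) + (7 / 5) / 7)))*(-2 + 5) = -639.23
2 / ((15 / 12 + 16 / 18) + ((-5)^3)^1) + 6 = 26466 / 4423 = 5.98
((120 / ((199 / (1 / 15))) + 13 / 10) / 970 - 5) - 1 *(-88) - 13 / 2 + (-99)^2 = 19066540917 / 1930300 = 9877.50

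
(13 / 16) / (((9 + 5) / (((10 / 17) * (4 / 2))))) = 65 / 952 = 0.07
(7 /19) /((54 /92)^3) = 681352 /373977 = 1.82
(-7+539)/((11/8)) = 4256/11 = 386.91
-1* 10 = -10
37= 37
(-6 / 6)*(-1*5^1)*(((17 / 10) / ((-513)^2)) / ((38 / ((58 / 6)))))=493 / 60002532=0.00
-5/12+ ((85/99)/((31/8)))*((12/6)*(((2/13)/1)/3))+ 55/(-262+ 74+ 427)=-18744575/114424596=-0.16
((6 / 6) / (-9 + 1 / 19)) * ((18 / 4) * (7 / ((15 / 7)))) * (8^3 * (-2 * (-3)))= -2145024 / 425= -5047.12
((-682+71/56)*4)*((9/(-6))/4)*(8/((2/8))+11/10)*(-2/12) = -12618051/2240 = -5633.06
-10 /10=-1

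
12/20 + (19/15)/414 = 749/1242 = 0.60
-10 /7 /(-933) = 10 /6531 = 0.00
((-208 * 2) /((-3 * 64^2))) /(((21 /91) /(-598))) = -50531 /576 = -87.73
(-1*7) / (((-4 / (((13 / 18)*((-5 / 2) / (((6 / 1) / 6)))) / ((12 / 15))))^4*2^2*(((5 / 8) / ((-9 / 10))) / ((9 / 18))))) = 3123859375 / 24461180928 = 0.13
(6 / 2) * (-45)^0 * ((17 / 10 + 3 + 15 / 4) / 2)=507 / 40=12.68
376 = 376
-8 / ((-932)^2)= -1 / 108578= -0.00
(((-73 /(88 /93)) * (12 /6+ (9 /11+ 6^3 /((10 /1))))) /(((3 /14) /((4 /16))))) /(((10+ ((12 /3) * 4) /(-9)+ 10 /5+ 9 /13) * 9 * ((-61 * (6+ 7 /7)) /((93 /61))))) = 3674403681 /45996620560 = 0.08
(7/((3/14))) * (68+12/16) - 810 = 8615/6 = 1435.83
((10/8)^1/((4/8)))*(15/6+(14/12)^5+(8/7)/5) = 1330853/108864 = 12.22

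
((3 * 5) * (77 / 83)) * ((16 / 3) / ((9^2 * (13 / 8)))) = 49280 / 87399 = 0.56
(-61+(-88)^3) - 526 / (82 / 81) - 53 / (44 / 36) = -307625273 / 451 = -682095.95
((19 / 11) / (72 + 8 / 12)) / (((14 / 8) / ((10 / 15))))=0.01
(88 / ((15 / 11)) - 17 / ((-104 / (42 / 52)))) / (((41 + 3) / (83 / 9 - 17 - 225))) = -1098964513 / 3212352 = -342.11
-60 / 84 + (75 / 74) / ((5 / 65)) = 6455 / 518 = 12.46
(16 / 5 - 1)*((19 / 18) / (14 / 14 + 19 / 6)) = 209 / 375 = 0.56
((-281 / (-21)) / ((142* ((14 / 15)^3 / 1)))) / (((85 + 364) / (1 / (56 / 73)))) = 23077125 / 68581165184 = 0.00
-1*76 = -76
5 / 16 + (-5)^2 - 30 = -75 / 16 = -4.69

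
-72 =-72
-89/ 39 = -2.28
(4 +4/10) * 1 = 22/5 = 4.40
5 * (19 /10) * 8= 76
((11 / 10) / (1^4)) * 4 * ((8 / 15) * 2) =352 / 75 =4.69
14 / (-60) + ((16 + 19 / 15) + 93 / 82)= 11173 / 615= 18.17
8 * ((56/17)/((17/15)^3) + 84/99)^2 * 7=4118279734561664/7596599853249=542.12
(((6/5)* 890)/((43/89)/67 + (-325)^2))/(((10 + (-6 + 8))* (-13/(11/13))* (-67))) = 87131/106443284142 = 0.00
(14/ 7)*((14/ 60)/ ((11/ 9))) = 21/ 55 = 0.38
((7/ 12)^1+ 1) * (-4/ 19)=-1/ 3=-0.33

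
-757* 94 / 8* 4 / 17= -2092.88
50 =50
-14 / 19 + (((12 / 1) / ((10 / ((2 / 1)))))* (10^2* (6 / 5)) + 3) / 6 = 1815 / 38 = 47.76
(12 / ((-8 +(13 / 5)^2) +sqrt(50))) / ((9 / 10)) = 31000 / 90867 +125000 * sqrt(2) / 90867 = 2.29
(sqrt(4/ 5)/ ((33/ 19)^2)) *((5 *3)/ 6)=361 *sqrt(5)/ 1089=0.74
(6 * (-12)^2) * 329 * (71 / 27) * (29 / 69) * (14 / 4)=75870032 / 69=1099565.68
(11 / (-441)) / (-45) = 11 / 19845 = 0.00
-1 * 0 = 0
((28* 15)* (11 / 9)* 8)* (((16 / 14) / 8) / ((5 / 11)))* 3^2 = 11616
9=9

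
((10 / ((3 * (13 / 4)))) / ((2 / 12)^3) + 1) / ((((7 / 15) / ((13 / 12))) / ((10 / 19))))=72325 / 266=271.90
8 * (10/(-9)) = -80/9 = -8.89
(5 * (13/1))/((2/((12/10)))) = 39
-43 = -43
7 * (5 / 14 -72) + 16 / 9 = -8995 / 18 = -499.72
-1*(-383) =383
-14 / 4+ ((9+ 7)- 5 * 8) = -55 / 2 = -27.50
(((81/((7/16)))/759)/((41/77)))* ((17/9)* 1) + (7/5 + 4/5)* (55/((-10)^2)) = 2.08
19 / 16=1.19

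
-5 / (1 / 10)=-50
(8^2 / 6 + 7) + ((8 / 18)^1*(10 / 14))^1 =1133 / 63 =17.98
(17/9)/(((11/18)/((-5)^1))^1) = -170/11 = -15.45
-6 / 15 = -2 / 5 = -0.40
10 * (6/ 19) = 60/ 19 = 3.16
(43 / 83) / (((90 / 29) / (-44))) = -27434 / 3735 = -7.35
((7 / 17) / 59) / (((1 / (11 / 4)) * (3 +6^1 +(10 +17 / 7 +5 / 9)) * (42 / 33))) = 7623 / 11113240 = 0.00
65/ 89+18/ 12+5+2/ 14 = 9187/ 1246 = 7.37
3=3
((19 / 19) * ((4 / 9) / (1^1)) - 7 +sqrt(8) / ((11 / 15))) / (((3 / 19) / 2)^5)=-4674874912 / 2187 +792351680 * sqrt(2) / 891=-879937.35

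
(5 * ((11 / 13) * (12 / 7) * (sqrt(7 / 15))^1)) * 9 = 396 * sqrt(105) / 91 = 44.59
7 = 7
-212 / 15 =-14.13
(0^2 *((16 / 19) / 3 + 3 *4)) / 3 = 0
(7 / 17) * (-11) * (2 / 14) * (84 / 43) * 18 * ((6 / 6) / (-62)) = 8316 / 22661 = 0.37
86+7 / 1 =93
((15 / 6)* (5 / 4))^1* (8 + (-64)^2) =12825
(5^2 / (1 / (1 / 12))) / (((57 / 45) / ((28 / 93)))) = 0.50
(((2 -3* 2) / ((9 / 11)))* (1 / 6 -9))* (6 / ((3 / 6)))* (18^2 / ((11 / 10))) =152640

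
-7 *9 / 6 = -21 / 2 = -10.50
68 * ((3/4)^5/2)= 4131/512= 8.07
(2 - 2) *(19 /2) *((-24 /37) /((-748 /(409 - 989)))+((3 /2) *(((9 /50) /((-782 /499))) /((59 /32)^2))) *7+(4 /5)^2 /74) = 0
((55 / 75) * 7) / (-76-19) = -77 / 1425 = -0.05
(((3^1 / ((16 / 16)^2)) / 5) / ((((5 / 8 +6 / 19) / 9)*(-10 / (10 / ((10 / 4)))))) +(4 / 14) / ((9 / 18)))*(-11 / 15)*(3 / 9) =43156 / 102375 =0.42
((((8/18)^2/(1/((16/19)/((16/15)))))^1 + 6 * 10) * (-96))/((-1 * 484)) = 246880/20691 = 11.93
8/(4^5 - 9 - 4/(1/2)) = 8/1007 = 0.01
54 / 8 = 27 / 4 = 6.75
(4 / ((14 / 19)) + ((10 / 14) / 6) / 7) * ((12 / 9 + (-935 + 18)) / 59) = -84.51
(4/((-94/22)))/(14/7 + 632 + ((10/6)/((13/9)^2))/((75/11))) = -37180/25183963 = -0.00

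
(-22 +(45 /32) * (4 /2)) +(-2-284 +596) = 4653 /16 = 290.81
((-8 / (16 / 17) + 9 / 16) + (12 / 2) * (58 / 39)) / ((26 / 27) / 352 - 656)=-0.00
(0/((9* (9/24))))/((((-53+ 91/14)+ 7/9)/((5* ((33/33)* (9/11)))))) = 0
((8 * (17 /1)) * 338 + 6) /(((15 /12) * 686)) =91948 /1715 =53.61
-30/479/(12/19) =-95/958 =-0.10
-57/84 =-19/28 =-0.68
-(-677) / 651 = 677 / 651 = 1.04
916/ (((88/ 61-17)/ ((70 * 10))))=-39113200/ 949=-41215.17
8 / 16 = 1 / 2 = 0.50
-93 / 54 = -31 / 18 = -1.72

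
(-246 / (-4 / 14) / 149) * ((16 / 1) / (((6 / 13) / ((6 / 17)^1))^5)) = 5114932368 / 211558693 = 24.18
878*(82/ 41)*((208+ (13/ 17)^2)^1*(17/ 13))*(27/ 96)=18320787/ 136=134711.67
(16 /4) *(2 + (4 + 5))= 44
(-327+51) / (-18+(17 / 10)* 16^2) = -690 / 1043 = -0.66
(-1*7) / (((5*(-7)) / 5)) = 1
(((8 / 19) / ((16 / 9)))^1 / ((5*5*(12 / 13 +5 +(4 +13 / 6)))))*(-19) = -351 / 23575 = -0.01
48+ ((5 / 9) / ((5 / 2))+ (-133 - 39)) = -1114 / 9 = -123.78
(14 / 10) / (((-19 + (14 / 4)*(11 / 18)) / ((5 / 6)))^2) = 1260 / 368449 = 0.00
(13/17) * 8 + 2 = 138/17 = 8.12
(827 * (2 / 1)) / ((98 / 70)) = 8270 / 7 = 1181.43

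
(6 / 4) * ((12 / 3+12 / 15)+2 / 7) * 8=61.03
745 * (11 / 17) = 8195 / 17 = 482.06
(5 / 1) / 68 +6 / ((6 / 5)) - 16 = -743 / 68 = -10.93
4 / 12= 1 / 3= 0.33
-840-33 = -873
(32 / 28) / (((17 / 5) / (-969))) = -2280 / 7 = -325.71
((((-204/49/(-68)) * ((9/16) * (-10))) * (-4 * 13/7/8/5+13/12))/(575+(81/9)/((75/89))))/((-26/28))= 0.00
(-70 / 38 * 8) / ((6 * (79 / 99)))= -4620 / 1501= -3.08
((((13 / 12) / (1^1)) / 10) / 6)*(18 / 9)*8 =13 / 45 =0.29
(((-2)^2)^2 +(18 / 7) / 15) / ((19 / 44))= 24904 / 665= 37.45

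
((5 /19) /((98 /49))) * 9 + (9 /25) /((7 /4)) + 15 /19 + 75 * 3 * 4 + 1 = 6006143 /6650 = 903.18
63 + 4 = 67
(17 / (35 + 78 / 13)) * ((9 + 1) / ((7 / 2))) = 340 / 287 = 1.18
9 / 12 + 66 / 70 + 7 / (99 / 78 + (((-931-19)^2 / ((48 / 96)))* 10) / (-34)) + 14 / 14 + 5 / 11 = 1137341066073 / 361360136060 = 3.15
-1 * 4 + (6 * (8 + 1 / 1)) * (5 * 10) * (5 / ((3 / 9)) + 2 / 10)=41036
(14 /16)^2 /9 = 49 /576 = 0.09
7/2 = 3.50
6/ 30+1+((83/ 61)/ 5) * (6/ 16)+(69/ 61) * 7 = 22497/ 2440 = 9.22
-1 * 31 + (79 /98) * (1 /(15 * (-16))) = -729199 /23520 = -31.00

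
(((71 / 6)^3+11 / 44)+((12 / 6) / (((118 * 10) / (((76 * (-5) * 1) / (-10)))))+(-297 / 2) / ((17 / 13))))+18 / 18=1673336023 / 1083240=1544.75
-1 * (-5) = 5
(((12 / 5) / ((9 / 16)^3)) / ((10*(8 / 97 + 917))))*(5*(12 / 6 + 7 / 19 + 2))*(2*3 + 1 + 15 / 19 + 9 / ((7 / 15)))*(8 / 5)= 1899996839936 / 1365625609425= 1.39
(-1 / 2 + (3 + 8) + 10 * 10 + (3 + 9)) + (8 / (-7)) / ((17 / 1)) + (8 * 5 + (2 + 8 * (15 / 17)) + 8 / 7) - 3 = 40373 / 238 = 169.63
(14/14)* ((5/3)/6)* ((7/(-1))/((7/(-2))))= 5/9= 0.56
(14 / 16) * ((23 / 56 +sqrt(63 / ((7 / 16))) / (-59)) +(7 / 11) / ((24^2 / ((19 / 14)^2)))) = 2191379 / 11962368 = 0.18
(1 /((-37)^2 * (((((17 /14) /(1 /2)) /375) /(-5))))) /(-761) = 13125 /17710753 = 0.00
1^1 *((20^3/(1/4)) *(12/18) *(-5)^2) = 533333.33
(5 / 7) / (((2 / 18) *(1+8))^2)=5 / 7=0.71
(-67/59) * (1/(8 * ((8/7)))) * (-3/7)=201/3776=0.05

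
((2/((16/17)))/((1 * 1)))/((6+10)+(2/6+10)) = 51/632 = 0.08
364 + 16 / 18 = 3284 / 9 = 364.89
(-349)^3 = -42508549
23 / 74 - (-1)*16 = 1207 / 74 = 16.31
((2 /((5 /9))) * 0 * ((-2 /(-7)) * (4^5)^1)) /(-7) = 0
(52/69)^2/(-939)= -2704/4470579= -0.00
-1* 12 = -12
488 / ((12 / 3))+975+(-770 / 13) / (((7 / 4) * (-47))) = 670707 / 611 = 1097.72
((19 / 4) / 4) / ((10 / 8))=19 / 20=0.95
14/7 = 2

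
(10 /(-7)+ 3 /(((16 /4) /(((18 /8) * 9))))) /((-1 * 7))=-1541 /784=-1.97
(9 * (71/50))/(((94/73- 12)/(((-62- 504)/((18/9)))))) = 13201101/39100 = 337.62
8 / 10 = 4 / 5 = 0.80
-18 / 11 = -1.64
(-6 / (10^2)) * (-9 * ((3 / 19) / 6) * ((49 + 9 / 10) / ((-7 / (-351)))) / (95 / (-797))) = -3769031331 / 12635000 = -298.30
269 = 269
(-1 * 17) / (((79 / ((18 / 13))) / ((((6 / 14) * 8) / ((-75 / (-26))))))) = -4896 / 13825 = -0.35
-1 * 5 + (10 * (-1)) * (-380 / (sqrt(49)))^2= -1444245 / 49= -29474.39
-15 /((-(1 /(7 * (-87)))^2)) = 5563215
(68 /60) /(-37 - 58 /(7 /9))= -119 /11715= -0.01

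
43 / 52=0.83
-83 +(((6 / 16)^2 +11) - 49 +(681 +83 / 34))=612089 / 1088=562.58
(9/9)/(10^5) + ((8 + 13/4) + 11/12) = 3650003/300000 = 12.17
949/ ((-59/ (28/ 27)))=-26572/ 1593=-16.68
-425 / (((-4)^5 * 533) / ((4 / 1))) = 0.00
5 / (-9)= -5 / 9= -0.56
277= 277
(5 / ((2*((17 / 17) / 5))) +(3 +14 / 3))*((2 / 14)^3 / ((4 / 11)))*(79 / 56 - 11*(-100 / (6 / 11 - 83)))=-806515457 / 418119744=-1.93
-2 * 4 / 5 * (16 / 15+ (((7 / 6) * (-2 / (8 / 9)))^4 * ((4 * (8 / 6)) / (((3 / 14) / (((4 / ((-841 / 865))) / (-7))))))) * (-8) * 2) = 1121399452 / 63075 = 17778.83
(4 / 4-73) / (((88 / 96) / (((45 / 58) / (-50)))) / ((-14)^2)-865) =381024 / 4579175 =0.08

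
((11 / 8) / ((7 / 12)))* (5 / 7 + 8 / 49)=1419 / 686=2.07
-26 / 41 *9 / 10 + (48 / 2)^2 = 117963 / 205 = 575.43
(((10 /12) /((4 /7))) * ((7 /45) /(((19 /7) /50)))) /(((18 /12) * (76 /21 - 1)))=12005 /11286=1.06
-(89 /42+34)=-1517 /42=-36.12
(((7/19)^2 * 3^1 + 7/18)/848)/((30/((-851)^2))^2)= 2713068248298373/4959273600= 547069.69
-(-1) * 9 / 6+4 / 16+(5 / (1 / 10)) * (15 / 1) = 3007 / 4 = 751.75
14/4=7/2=3.50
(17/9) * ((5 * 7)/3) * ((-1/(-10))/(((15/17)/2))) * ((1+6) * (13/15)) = 184093/6075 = 30.30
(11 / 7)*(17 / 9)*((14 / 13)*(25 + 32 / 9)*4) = 384472 / 1053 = 365.12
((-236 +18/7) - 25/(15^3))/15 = -220597/14175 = -15.56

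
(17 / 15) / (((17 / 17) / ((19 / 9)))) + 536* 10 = 5362.39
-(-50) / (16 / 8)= 25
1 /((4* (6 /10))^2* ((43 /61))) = 1525 /6192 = 0.25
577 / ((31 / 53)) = 30581 / 31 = 986.48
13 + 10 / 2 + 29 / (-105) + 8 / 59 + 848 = 5363999 / 6195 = 865.86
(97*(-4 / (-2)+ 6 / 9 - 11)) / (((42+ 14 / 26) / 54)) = -567450 / 553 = -1026.13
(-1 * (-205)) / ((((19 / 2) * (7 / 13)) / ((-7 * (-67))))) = 357110 / 19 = 18795.26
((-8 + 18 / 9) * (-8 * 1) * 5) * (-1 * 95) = -22800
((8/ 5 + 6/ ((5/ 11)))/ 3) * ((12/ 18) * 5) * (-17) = -2516/ 9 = -279.56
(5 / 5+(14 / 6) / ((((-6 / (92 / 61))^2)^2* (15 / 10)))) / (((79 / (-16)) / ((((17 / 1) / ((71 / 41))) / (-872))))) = 14157885647362 / 6171046320870909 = 0.00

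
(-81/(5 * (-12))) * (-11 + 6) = -27/4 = -6.75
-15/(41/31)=-465/41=-11.34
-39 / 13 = -3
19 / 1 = 19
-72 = -72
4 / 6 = 2 / 3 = 0.67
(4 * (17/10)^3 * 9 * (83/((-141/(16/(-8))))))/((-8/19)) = -494.54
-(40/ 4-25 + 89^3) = -704954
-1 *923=-923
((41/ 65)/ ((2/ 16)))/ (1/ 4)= 1312/ 65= 20.18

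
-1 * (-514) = 514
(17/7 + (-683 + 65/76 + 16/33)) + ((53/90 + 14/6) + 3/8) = -356000969/526680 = -675.93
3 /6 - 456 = -911 /2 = -455.50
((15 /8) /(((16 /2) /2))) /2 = 15 /64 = 0.23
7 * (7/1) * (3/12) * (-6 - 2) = -98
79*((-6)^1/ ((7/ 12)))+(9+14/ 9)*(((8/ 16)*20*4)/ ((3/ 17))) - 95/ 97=28948573/ 18333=1579.04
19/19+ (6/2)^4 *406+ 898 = 33785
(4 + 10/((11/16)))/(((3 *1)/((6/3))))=136/11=12.36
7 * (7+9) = 112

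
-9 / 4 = -2.25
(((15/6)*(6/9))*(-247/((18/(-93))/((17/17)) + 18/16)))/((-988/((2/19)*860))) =533200/13167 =40.50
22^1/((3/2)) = 44/3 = 14.67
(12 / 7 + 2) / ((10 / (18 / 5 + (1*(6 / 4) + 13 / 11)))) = 2.33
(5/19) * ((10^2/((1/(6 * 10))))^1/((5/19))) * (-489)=-2934000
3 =3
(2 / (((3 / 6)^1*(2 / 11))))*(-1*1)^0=22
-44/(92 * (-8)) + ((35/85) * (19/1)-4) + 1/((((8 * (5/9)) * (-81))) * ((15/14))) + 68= 151768951/2111400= 71.88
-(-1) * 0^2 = 0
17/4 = 4.25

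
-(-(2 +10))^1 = 12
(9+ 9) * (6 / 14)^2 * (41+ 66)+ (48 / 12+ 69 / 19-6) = 330865 / 931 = 355.39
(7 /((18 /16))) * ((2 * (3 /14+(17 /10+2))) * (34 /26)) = 63.70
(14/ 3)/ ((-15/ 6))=-28/ 15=-1.87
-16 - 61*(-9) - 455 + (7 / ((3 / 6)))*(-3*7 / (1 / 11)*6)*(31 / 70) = -42576 / 5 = -8515.20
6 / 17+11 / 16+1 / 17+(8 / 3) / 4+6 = 6337 / 816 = 7.77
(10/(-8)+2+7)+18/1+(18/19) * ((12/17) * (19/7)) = 13121/476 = 27.57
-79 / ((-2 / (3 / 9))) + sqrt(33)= sqrt(33) + 79 / 6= 18.91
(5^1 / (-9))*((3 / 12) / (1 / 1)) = -5 / 36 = -0.14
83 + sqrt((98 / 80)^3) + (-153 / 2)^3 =-3580913 / 8 + 343 * sqrt(10) / 800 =-447612.77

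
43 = 43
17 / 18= 0.94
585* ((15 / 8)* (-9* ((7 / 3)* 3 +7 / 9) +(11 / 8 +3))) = -4606875 / 64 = -71982.42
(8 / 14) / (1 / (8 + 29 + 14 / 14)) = 152 / 7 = 21.71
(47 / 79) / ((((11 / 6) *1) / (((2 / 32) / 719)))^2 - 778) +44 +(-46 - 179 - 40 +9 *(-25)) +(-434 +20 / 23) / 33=-110210336851902071 / 240044208699702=-459.13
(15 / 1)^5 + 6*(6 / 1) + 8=759419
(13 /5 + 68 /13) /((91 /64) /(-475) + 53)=3094720 /20944417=0.15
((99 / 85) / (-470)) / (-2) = 99 / 79900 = 0.00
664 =664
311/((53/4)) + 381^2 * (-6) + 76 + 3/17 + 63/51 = -784649470/901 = -870865.12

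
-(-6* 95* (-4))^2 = -5198400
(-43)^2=1849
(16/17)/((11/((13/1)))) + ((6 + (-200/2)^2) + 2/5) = 9357024/935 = 10007.51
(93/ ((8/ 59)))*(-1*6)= -16461/ 4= -4115.25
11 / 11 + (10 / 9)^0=2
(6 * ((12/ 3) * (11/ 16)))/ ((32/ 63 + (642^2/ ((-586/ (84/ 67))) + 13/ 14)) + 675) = -40812849/ 508002127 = -0.08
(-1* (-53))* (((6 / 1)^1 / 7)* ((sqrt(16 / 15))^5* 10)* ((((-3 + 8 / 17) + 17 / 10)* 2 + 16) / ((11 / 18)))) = 529260544* sqrt(15) / 163625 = 12527.53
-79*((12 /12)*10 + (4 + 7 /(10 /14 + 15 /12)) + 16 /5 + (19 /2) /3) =-623863 /330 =-1890.49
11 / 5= 2.20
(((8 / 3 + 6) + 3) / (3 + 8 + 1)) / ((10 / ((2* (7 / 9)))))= 0.15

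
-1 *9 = -9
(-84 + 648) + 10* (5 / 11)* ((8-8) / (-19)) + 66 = 630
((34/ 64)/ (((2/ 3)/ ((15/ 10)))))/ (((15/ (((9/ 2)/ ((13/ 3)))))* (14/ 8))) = 1377/ 29120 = 0.05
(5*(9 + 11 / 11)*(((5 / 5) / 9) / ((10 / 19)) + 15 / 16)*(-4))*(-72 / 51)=16540 / 51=324.31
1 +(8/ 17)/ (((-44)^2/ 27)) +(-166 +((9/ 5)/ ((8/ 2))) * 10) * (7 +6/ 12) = -9957883/ 8228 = -1210.24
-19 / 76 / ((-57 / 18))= 3 / 38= 0.08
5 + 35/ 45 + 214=1978/ 9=219.78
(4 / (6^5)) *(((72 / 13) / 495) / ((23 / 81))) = 1 / 49335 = 0.00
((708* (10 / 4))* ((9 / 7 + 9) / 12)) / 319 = 10620 / 2233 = 4.76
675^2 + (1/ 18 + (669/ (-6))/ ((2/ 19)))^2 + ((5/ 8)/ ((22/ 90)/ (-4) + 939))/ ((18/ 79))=345532675017349/ 219035664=1577517.87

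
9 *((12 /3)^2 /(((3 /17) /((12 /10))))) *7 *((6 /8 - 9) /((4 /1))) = -70686 /5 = -14137.20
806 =806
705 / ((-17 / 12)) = -8460 / 17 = -497.65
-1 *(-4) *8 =32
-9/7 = -1.29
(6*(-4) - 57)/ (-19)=81/ 19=4.26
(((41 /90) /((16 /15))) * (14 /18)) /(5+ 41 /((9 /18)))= 0.00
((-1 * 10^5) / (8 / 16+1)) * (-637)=42466666.67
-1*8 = -8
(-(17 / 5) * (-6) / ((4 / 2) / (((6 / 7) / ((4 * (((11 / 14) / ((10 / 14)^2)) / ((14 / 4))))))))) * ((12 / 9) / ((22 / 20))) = 5100 / 847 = 6.02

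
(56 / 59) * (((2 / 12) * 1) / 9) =28 / 1593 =0.02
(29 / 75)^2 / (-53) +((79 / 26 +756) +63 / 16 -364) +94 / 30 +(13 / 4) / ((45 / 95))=25360079947 / 62010000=408.97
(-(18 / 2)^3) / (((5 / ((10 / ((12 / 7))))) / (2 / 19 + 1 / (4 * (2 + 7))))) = -17199 / 152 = -113.15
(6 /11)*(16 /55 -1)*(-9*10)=4212 /121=34.81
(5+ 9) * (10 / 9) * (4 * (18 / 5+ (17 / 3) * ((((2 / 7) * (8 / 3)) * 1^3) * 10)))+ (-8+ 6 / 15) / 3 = 1177694 / 405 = 2907.89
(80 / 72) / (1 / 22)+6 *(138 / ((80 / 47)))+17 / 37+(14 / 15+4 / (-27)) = 10232539 / 19980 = 512.14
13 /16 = 0.81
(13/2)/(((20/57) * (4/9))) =41.68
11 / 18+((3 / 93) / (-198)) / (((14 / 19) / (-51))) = 53483 / 85932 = 0.62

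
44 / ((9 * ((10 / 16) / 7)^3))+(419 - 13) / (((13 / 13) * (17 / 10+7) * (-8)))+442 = 16435583 / 2250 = 7304.70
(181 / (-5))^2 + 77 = 34686 / 25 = 1387.44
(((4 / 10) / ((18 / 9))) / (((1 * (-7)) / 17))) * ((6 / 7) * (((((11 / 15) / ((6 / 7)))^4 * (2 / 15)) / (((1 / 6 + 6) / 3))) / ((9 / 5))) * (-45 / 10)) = 12195953 / 337162500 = 0.04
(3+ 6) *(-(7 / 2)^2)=-441 / 4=-110.25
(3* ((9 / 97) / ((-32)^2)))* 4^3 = 27 / 1552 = 0.02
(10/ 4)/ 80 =1/ 32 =0.03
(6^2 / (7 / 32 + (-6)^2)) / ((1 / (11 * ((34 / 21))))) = 143616 / 8113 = 17.70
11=11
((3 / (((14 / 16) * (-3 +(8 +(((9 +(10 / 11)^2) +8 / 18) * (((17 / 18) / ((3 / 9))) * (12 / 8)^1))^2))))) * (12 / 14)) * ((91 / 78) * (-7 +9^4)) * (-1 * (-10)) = 5969300147712 / 50749992587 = 117.62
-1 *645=-645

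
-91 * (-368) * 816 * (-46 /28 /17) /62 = -1320384 /31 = -42593.03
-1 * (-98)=98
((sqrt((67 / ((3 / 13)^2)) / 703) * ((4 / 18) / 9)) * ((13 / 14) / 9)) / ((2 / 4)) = 338 * sqrt(47101) / 10762227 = 0.01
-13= -13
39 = 39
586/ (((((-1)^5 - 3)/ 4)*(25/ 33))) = -19338/ 25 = -773.52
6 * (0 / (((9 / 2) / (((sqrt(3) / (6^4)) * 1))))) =0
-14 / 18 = -7 / 9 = -0.78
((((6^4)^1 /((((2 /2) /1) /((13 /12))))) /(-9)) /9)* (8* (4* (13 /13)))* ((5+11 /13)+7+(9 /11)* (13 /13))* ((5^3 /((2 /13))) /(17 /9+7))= -7620600 /11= -692781.82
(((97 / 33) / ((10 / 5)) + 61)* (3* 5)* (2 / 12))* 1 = 20615 / 132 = 156.17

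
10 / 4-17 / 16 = 23 / 16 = 1.44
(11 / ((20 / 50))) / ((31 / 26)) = 715 / 31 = 23.06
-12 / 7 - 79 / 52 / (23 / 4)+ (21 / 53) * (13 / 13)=-175520 / 110929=-1.58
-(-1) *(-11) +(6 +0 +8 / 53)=-4.85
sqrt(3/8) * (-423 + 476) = 53 * sqrt(6)/4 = 32.46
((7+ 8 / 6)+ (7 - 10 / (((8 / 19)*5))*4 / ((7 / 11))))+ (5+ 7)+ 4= 31 / 21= 1.48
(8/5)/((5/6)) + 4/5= 68/25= 2.72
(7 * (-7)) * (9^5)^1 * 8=-23147208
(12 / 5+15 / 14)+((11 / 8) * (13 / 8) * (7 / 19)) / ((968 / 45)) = 13144797 / 3745280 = 3.51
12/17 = 0.71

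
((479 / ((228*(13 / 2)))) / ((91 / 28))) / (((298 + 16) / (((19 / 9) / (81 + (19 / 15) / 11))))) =0.00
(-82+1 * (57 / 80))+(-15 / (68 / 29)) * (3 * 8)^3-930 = -121644151 / 1360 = -89444.23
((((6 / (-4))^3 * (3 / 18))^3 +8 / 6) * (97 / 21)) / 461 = 1377109 / 118960128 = 0.01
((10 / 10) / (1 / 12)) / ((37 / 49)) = 588 / 37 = 15.89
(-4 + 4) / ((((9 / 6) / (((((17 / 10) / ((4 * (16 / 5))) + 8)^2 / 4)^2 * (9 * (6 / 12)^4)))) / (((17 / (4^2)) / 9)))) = 0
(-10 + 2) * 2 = -16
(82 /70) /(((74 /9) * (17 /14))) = 369 /3145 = 0.12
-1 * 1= -1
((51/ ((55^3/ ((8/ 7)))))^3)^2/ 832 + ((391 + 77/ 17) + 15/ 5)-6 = 216461731523869930947464572533400698487357/ 551453534528066660588475605010986328125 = 392.53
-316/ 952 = -79/ 238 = -0.33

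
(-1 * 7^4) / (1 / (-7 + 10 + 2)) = -12005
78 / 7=11.14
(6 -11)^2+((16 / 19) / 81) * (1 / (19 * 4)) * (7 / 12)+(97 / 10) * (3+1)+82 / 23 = 679590886 / 10088145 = 67.37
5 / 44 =0.11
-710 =-710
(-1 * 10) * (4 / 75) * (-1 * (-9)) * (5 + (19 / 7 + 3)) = -360 / 7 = -51.43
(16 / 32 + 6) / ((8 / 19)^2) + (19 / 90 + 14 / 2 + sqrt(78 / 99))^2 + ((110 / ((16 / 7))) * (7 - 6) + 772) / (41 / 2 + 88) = 59 * sqrt(858) / 135 + 60021603559 / 618710400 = 109.81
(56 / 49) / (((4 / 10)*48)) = 5 / 84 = 0.06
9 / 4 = 2.25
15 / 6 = 5 / 2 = 2.50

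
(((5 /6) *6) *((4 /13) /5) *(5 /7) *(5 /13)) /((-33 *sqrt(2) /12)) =-200 *sqrt(2) /13013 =-0.02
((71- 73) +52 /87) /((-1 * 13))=122 /1131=0.11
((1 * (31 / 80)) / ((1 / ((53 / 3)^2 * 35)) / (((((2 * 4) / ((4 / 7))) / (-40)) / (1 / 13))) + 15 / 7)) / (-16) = -55469323 / 4907838720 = -0.01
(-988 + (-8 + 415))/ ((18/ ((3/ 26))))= -581/ 156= -3.72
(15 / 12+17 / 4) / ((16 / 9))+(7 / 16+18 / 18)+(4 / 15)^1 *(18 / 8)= 821 / 160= 5.13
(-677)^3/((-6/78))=4033753529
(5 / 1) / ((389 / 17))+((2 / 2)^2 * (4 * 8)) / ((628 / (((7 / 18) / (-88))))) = 2639587 / 12092454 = 0.22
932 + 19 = 951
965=965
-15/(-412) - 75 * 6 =-185385/412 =-449.96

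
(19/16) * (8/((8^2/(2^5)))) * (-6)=-57/2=-28.50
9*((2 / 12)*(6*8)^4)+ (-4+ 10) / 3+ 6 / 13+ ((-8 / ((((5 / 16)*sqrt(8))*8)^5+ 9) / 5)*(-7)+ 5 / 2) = 140000*sqrt(2) / 312499919+ 323481717716003931 / 40624989470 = 7962628.96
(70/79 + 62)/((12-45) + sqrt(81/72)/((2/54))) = -145728/18881-89424 * sqrt(2)/18881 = -14.42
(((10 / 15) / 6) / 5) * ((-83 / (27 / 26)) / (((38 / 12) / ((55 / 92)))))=-11869 / 35397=-0.34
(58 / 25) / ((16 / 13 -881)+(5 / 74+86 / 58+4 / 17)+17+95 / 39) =-6347868 / 2349115325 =-0.00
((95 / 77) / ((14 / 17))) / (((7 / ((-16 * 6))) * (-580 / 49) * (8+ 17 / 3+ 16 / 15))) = 3420 / 29029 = 0.12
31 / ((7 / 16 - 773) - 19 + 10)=-0.04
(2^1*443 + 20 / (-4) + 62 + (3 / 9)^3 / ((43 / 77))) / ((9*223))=1094900 / 2330127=0.47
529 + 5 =534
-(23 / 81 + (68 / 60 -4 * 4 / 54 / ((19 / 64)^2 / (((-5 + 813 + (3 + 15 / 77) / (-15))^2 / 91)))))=9507379894045486 / 394416497475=24104.92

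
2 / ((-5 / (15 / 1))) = -6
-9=-9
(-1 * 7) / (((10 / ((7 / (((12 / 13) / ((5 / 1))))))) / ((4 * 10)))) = -3185 / 3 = -1061.67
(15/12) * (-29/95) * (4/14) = -29/266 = -0.11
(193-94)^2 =9801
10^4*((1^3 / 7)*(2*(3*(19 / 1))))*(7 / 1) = 1140000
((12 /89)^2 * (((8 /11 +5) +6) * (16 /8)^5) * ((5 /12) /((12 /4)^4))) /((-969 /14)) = -385280 /759869451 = -0.00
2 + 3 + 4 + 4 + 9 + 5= 27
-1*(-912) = 912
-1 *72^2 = -5184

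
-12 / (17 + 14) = -12 / 31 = -0.39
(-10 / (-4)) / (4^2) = 5 / 32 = 0.16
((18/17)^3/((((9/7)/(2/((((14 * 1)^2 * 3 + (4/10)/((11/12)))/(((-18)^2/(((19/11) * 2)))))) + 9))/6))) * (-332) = -1438250421888/83918953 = -17138.56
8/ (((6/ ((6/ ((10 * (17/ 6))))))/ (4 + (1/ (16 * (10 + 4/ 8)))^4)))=637275341/ 564254208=1.13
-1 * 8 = -8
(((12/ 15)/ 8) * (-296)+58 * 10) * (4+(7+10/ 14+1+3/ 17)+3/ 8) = 4344376/ 595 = 7301.47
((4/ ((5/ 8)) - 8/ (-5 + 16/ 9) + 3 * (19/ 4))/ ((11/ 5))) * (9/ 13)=120753/ 16588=7.28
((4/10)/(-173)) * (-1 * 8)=16/865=0.02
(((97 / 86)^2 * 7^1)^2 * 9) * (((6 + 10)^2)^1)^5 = 2682905466965229305856 / 3418801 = 784750404298240.61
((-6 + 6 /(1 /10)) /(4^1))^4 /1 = 33215.06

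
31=31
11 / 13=0.85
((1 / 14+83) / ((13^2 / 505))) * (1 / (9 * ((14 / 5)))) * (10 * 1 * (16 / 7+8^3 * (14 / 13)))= 369890987000 / 6782139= 54538.99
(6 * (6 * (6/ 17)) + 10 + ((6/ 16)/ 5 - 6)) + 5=14811/ 680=21.78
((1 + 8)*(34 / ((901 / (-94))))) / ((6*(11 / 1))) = -282 / 583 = -0.48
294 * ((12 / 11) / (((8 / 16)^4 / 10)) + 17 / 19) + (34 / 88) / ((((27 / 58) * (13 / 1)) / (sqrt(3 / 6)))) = 493 * sqrt(2) / 15444 + 10780098 / 209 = 51579.46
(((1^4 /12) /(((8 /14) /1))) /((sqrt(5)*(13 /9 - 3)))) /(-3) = sqrt(5) /160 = 0.01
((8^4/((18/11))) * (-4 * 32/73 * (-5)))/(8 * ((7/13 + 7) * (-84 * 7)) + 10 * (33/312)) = -749731840/1211450841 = -0.62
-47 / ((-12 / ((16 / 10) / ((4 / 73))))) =3431 / 30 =114.37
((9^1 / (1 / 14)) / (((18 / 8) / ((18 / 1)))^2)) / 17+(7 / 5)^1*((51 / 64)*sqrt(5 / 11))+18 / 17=476.16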